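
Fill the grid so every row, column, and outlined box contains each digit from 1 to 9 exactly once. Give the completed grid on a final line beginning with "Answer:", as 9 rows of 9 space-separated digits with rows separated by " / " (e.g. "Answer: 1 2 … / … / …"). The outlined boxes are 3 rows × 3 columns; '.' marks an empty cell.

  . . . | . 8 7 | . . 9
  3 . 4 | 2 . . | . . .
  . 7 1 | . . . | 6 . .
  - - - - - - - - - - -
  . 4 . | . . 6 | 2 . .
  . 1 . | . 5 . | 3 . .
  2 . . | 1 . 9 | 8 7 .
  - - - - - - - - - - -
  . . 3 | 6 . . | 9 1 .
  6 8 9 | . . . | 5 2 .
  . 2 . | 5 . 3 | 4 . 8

Step 1. [r1c1∈{5}] only 5 remains possible at r1c1 ⇒ r1c1=5.
Step 2. [r3c4∈{3,4,9}] across col 4, 9 lands solely at r3c4, so r3c4=9.
Step 3. [r9c3∈{7}] r9c3's peers cover all but 7. So r9c3=7.
Step 4. [r7c6∈{2,4,8}] row 7 places 8 nowhere but r7c6 ⇒ r7c6=8.
Step 5. [r7c9∈{7}] r7c9's peers cover all but 7, so r7c9=7.
Step 6. [r1c2∈{6}] r1c2's peers cover all but 6, so r1c2=6.
Step 7. [r3c9∈{2,3,4,5}] across row 3, 2 lands solely at r3c9, so r3c9=2.
Step 8. [r3c1∈{8}] nothing but 8 survives at r3c1 ⇒ r3c1=8.
Step 9. [r4c9∈{1,5}] row 4 places 1 nowhere but r4c9. So r4c9=1.
Step 10. [r2c9∈{5}] only 5 remains possible at r2c9. So r2c9=5.
Step 11. [r2c6∈{1}] nothing but 1 survives at r2c6 ⇒ r2c6=1.
Step 12. [r8c6∈{4}] nothing but 4 survives at r8c6, so r8c6=4.
Step 13. [r8c4∈{7}] only 7 remains possible at r8c4. So r8c4=7.
Step 14. [r6c2∈{3,5}] 3 has one home in col 2: r6c2 ⇒ r6c2=3.
Step 15. [r6c5∈{4}] r6c5's peers cover all but 4. So r6c5=4.
Step 16. [r6c9∈{6}] r6c9 is down to just 6. So r6c9=6.
Step 17. [r3c8∈{3,4}] r3c8 is the only open cell in row 3 admitting 4 ⇒ r3c8=4.
Step 18. [r5c4∈{8}] only 8 remains possible at r5c4, so r5c4=8.
Step 19. [r5c1∈{7,9}] across row 5, 7 lands solely at r5c1, so r5c1=7.
Step 20. [r4c4∈{3}] only 3 remains possible at r4c4. So r4c4=3.
Step 21. [r4c8∈{5,9}] in col 8, 5 fits only at r4c8, so r4c8=5.
Step 22. [r9c5∈{1,9}] in row 9, 9 fits only at r9c5 ⇒ r9c5=9.
Step 23. [r1c3∈{2}] r1c3 has the single candidate 2, so r1c3=2.
Step 24. [r2c5∈{6}] nothing but 6 survives at r2c5, so r2c5=6.
Step 25. [r9c1∈{1}] r9c1 is down to just 1 ⇒ r9c1=1.
Step 26. [r8c9∈{3}] only 3 remains possible at r8c9. So r8c9=3.
Step 27. [r4c1∈{9}] r4c1 is down to just 9, so r4c1=9.
Step 28. [r8c5∈{1}] r8c5 is down to just 1. So r8c5=1.
Step 29. [r3c5∈{3}] r3c5 is down to just 3, so r3c5=3.
Step 30. [r6c3∈{5}] only 5 remains possible at r6c3, so r6c3=5.
Step 31. [r1c4∈{4}] r1c4's peers cover all but 4, so r1c4=4.
Step 32. [r4c3∈{8}] only 8 remains possible at r4c3. So r4c3=8.
Step 33. [r5c8∈{9}] nothing but 9 survives at r5c8 ⇒ r5c8=9.
Step 34. [r7c1∈{4}] only 4 remains possible at r7c1 ⇒ r7c1=4.
Step 35. [r2c7∈{7}] r2c7 has the single candidate 7 ⇒ r2c7=7.
Step 36. [r4c5∈{7}] nothing but 7 survives at r4c5 ⇒ r4c5=7.
Step 37. [r3c6∈{5}] r3c6 has the single candidate 5 ⇒ r3c6=5.
Step 38. [r1c8∈{3}] r1c8 is down to just 3 ⇒ r1c8=3.
Step 39. [r2c2∈{9}] r2c2's peers cover all but 9 ⇒ r2c2=9.
Step 40. [r9c8∈{6}] r9c8's peers cover all but 6. So r9c8=6.
Step 41. [r5c6∈{2}] only 2 remains possible at r5c6. So r5c6=2.
Step 42. [r5c3∈{6}] nothing but 6 survives at r5c3 ⇒ r5c3=6.
Step 43. [r7c5∈{2}] nothing but 2 survives at r7c5. So r7c5=2.
Step 44. [r5c9∈{4}] r5c9 has the single candidate 4 ⇒ r5c9=4.
Step 45. [r2c8∈{8}] r2c8 is down to just 8 ⇒ r2c8=8.
Step 46. [r7c2∈{5}] only 5 remains possible at r7c2. So r7c2=5.
Step 47. [r1c7∈{1}] nothing but 1 survives at r1c7. So r1c7=1.

Answer: 5 6 2 4 8 7 1 3 9 / 3 9 4 2 6 1 7 8 5 / 8 7 1 9 3 5 6 4 2 / 9 4 8 3 7 6 2 5 1 / 7 1 6 8 5 2 3 9 4 / 2 3 5 1 4 9 8 7 6 / 4 5 3 6 2 8 9 1 7 / 6 8 9 7 1 4 5 2 3 / 1 2 7 5 9 3 4 6 8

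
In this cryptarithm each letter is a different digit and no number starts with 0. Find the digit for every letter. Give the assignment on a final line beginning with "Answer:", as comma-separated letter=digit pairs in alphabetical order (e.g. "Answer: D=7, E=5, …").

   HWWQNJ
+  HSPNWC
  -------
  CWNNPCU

Step 1. [col 1: J + C ≡ U (mod 10)] column 1 (J + C ≡ U (mod 10), carry-in 0) doesn't pin U yet; pick U=0 and continue, so U=0.
Step 2. [col 1: J + C ≡ U (mod 10)] J=9 is one option consistent with column 1 (J + C ≡ U (mod 10), carry-in 0) — take it ⇒ J=9.
Step 3. [col 1: J + C ≡ U (mod 10)] in column 1 we have J+C≡U with carry-in 0; given J=9, U=0 and digits 0,9 already taken and all letters distinct, that pins C to 1 ⇒ C=1.
Step 4. [col 2: N + W ≡ C (mod 10)] column 2 (N + W ≡ C (mod 10), carry-in 1) doesn't pin W yet; pick W=7 and continue ⇒ W=7.
Step 5. [col 2: N + W ≡ C (mod 10)] column 2 reads N+W+carry(1)=C with W=7, C=1; with digits 0,1,7,9 already taken and all letters distinct, the only value for N is 3 ⇒ N=3.
Step 6. [col 3: Q + N ≡ P (mod 10)] Q=2 is one option consistent with column 3 (Q + N ≡ P (mod 10), carry-in 1) — take it ⇒ Q=2.
Step 7. [col 3: Q + N ≡ P (mod 10)] in column 3 we have Q+N≡P with carry-in 1; given Q=2, N=3 and digits 0,1,2,3,7,9 already taken and all letters distinct, that pins P to 6 ⇒ P=6.
Step 8. [col 5: W + S ≡ N (mod 10)] in column 5 we have W+S≡N with carry-in 1; given W=7, N=3 and digits 0,1,2,3,6,7,9 already taken and all letters distinct, that pins S to 5 ⇒ S=5.
Step 9. [col 6: H + H ≡ W (mod 10)] in column 6 we have H+H≡W with carry-in 1; given W=7 and digits 0,1,2,3,5,6,7,9 already taken and all letters distinct, that pins H to 8, so H=8.

Answer: C=1, H=8, J=9, N=3, P=6, Q=2, S=5, U=0, W=7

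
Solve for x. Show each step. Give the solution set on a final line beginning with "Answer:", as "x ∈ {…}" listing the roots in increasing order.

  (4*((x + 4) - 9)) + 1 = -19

Step 1. [(4*((x + 4) - 9)) + 1 = -19] subtract 1: x sits inside (… + 1). So sub: 4*((x + 4) - 9) = -20.
Step 2. [4*((x + 4) - 9) = -20] divide by the outer 4 ⇒ div: (x + 4) - 9 = -5.
Step 3. [(x + 4) - 9 = -5] 9 comes off first (add 9) ⇒ sub: x + 4 = 4.
Step 4. [x + 4 = 4] 4 comes off first (subtract 4), so sub: x = 0.

Answer: x ∈ {0}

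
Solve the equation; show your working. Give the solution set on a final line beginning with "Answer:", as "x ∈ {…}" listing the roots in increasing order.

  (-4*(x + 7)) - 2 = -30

Step 1. [(-4*(x + 7)) - 2 = -30] -2 is outermost — add 2 both sides, so sub: -4*(x + 7) = -28.
Step 2. [-4*(x + 7) = -28] LHS = -4·(…); ÷-4 both sides. So div: x + 7 = 7.
Step 3. [x + 7 = 7] the outer +7 inverts by subtracting 7. So sub: x = 0.

Answer: x ∈ {0}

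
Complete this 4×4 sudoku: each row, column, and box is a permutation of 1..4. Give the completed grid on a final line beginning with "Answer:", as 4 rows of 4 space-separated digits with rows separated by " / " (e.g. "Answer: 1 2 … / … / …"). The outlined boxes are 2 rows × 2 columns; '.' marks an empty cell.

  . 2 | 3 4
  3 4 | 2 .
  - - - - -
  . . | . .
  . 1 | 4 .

Step 1. [r4c4∈{2,3}] row 4 places 3 nowhere but r4c4, so r4c4=3.
Step 2. [r3c4∈{1,2}] across col 4, 2 lands solely at r3c4, so r3c4=2.
Step 3. [r1c1∈{1}] r1c1's peers cover all but 1, so r1c1=1.
Step 4. [r3c1∈{4}] nothing but 4 survives at r3c1 ⇒ r3c1=4.
Step 5. [r3c3∈{1}] r3c3 has the single candidate 1 ⇒ r3c3=1.
Step 6. [r2c4∈{1}] only 1 remains possible at r2c4. So r2c4=1.
Step 7. [r3c2∈{3}] r3c2 is down to just 3, so r3c2=3.
Step 8. [r4c1∈{2}] r4c1's peers cover all but 2. So r4c1=2.

Answer: 1 2 3 4 / 3 4 2 1 / 4 3 1 2 / 2 1 4 3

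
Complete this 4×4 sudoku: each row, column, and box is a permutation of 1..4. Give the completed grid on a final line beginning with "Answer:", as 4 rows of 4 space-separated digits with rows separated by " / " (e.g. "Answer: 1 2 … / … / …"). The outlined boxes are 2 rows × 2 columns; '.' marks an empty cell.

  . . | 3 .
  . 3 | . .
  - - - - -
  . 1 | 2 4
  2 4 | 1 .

Step 1. [r2c4∈{1,2}] 2 has one home in row 2: r2c4 ⇒ r2c4=2.
Step 2. [r1c1∈{1,4}] across row 1, 4 lands solely at r1c1. So r1c1=4.
Step 3. [r1c2∈{2}] r1c2 has the single candidate 2, so r1c2=2.
Step 4. [r2c3∈{4}] only 4 remains possible at r2c3 ⇒ r2c3=4.
Step 5. [r4c4∈{3}] nothing but 3 survives at r4c4. So r4c4=3.
Step 6. [r3c1∈{3}] r3c1's peers cover all but 3 ⇒ r3c1=3.
Step 7. [r1c4∈{1}] nothing but 1 survives at r1c4 ⇒ r1c4=1.
Step 8. [r2c1∈{1}] r2c1 has the single candidate 1. So r2c1=1.

Answer: 4 2 3 1 / 1 3 4 2 / 3 1 2 4 / 2 4 1 3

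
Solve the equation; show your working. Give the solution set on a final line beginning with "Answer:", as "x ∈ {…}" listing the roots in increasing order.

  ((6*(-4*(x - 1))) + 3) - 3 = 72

Step 1. [((6*(-4*(x - 1))) + 3) - 3 = 72] -3 is outermost — add 3 both sides, so sub: (6*(-4*(x - 1))) + 3 = 75.
Step 2. [(6*(-4*(x - 1))) + 3 = 75] the outer +3 inverts by subtracting 3 ⇒ sub: 6*(-4*(x - 1)) = 72.
Step 3. [6*(-4*(x - 1)) = 72] leading coefficient 6: divide by 6 ⇒ div: -4*(x - 1) = 12.
Step 4. [-4*(x - 1) = 12] LHS = -4·(…); ÷-4 both sides ⇒ div: x - 1 = -3.
Step 5. [x - 1 = -3] -1 is outermost — add 1 both sides ⇒ sub: x = -2.

Answer: x ∈ {-2}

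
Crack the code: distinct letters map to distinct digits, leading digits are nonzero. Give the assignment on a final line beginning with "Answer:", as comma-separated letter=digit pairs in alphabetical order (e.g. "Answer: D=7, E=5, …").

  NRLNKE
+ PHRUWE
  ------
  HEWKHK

Step 1. [col 1: E + E ≡ K (mod 10)] K=8 is one option consistent with column 1 (E + E ≡ K (mod 10), carry-in 0) — take it. So K=8.
Step 2. [col 1: E + E ≡ K (mod 10)] no forcing yet in column 1 (carry-in 0); E=9 is free and consistent — try it ⇒ E=9.
Step 3. [col 2: K + W ≡ H (mod 10)] column 2 (K + W ≡ H (mod 10), carry-in 1) doesn't pin H yet; pick H=6 and continue, so H=6.
Step 4. [col 2: K + W ≡ H (mod 10)] in column 2 we have K+W≡H with carry-in 1; given K=8, H=6 and digits 6,8,9 already taken and all letters distinct, that pins W to 7 ⇒ W=7.
Step 5. [col 3: N + U ≡ K (mod 10)] several values work for U in column 3 (N + U ≡ K (mod 10), carry-in 1); try U=2 ⇒ U=2.
Step 6. [col 3: N + U ≡ K (mod 10)] column 3: given U=2, K=8, carry-in 1, and digits 2,6,7,8,9 already taken and all letters distinct, N+U≡K (mod 10) forces N=5, so N=5.
Step 7. [col 4: L + R ≡ W (mod 10)] no forcing yet in column 4 (carry-in 0); L=4 is free and consistent — try it. So L=4.
Step 8. [col 4: L + R ≡ W (mod 10)] column 4 reads L+R+carry(0)=W with L=4, W=7; with digits 2,4,5,6,7,8,9 already taken and all letters distinct, the only value for R is 3, so R=3.
Step 9. [col 6: N + P ≡ H (mod 10)] in column 6 we have N+P≡H with carry-in 0; given N=5, H=6 and digits 2,3,4,5,6,7,8,9 already taken and all letters distinct, that pins P to 1, so P=1.

Answer: E=9, H=6, K=8, L=4, N=5, P=1, R=3, U=2, W=7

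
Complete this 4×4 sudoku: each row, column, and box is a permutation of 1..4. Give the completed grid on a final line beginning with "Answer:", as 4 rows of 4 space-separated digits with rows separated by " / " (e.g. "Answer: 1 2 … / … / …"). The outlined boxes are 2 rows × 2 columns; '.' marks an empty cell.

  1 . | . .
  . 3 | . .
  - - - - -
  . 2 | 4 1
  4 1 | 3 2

Step 1. [r1c4∈{3,4}] in row 1, 3 fits only at r1c4, so r1c4=3.
Step 2. [r2c1∈{2}] r2c1's peers cover all but 2. So r2c1=2.
Step 3. [r2c3∈{1}] only 1 remains possible at r2c3, so r2c3=1.
Step 4. [r1c3∈{2}] r1c3 is down to just 2 ⇒ r1c3=2.
Step 5. [r2c4∈{4}] only 4 remains possible at r2c4. So r2c4=4.
Step 6. [r1c2∈{4}] nothing but 4 survives at r1c2. So r1c2=4.
Step 7. [r3c1∈{3}] nothing but 3 survives at r3c1 ⇒ r3c1=3.

Answer: 1 4 2 3 / 2 3 1 4 / 3 2 4 1 / 4 1 3 2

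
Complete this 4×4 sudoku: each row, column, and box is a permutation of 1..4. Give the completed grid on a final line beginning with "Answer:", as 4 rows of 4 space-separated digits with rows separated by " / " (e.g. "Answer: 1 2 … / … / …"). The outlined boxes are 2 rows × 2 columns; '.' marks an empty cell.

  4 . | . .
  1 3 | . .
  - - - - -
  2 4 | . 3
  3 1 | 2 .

Step 1. [r1c4∈{1,2}] across col 4, 1 lands solely at r1c4 ⇒ r1c4=1.
Step 2. [r4c4∈{4}] only 4 remains possible at r4c4. So r4c4=4.
Step 3. [r2c3∈{4}] nothing but 4 survives at r2c3 ⇒ r2c3=4.
Step 4. [r2c4∈{2}] r2c4 is down to just 2. So r2c4=2.
Step 5. [r1c3∈{3}] nothing but 3 survives at r1c3 ⇒ r1c3=3.
Step 6. [r1c2∈{2}] r1c2's peers cover all but 2, so r1c2=2.
Step 7. [r3c3∈{1}] only 1 remains possible at r3c3 ⇒ r3c3=1.

Answer: 4 2 3 1 / 1 3 4 2 / 2 4 1 3 / 3 1 2 4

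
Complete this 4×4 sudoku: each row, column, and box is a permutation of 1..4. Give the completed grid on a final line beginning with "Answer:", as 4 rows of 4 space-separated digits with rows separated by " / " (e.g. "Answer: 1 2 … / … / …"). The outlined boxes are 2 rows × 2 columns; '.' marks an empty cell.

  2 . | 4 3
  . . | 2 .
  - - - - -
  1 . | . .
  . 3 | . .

Step 1. [r4c1∈{4}] r4c1 has the single candidate 4. So r4c1=4.
Step 2. [r4c4∈{1,2}] in row 4, 2 fits only at r4c4, so r4c4=2.
Step 3. [r2c4∈{1}] r2c4's peers cover all but 1. So r2c4=1.
Step 4. [r3c4∈{4}] r3c4 has the single candidate 4. So r3c4=4.
Step 5. [r2c1∈{3}] r2c1 is down to just 3 ⇒ r2c1=3.
Step 6. [r4c3∈{1}] r4c3's peers cover all but 1 ⇒ r4c3=1.
Step 7. [r1c2∈{1}] r1c2 has the single candidate 1 ⇒ r1c2=1.
Step 8. [r3c2∈{2}] r3c2 has the single candidate 2, so r3c2=2.
Step 9. [r3c3∈{3}] r3c3's peers cover all but 3 ⇒ r3c3=3.
Step 10. [r2c2∈{4}] nothing but 4 survives at r2c2. So r2c2=4.

Answer: 2 1 4 3 / 3 4 2 1 / 1 2 3 4 / 4 3 1 2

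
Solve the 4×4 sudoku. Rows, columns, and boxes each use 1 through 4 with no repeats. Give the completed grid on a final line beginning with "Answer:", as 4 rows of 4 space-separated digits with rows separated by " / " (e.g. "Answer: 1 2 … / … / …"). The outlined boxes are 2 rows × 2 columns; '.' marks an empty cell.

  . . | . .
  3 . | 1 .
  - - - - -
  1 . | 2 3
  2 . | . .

Step 1. [r1c1∈{4}] r1c1 has the single candidate 4. So r1c1=4.
Step 2. [r4c3∈{4}] nothing but 4 survives at r4c3. So r4c3=4.
Step 3. [r1c4∈{2}] r1c4's peers cover all but 2, so r1c4=2.
Step 4. [r2c4∈{4}] r2c4 is down to just 4 ⇒ r2c4=4.
Step 5. [r3c2∈{4}] only 4 remains possible at r3c2, so r3c2=4.
Step 6. [r4c4∈{1}] r4c4 has the single candidate 1. So r4c4=1.
Step 7. [r1c2∈{1}] r1c2 has the single candidate 1 ⇒ r1c2=1.
Step 8. [r4c2∈{3}] r4c2 has the single candidate 3 ⇒ r4c2=3.
Step 9. [r2c2∈{2}] r2c2 is down to just 2 ⇒ r2c2=2.
Step 10. [r1c3∈{3}] r1c3 has the single candidate 3, so r1c3=3.

Answer: 4 1 3 2 / 3 2 1 4 / 1 4 2 3 / 2 3 4 1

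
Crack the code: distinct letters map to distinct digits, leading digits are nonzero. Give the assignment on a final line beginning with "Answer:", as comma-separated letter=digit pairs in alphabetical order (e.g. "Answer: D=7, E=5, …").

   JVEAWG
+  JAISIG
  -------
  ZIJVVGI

Step 1. [Z] Z is the leading digit of a 7-digit sum of two 6-digit numbers; the final carry is exactly 1 ⇒ Z=1.
Step 2. [col 1: G + G ≡ I (mod 10)] column 1 (G + G ≡ I (mod 10), carry-in 0) doesn't pin G yet; pick G=2 and continue. So G=2.
Step 3. [col 1: G + G ≡ I (mod 10)] in column 1 we have G+G≡I with carry-in 0; given G=2 and digits 1,2 already taken and all letters distinct, that pins I to 4, so I=4.
Step 4. [col 2: W + I ≡ G (mod 10)] in column 2 we have W+I≡G with carry-in 0; given I=4, G=2 and digits 1,2,4 already taken and all letters distinct, that pins W to 8, so W=8.
Step 5. [col 3: A + S ≡ V (mod 10)] A=6 is one option consistent with column 3 (A + S ≡ V (mod 10), carry-in 1) — take it. So A=6.
Step 6. [col 3: A + S ≡ V (mod 10)] several values work for V in column 3 (A + S ≡ V (mod 10), carry-in 1); try V=0. So V=0.
Step 7. [col 3: A + S ≡ V (mod 10)] column 3: given A=6, V=0, carry-in 1, and digits 0,1,2,4,6,8 already taken and all letters distinct, A+S≡V (mod 10) forces S=3 ⇒ S=3.
Step 8. [col 4: E + I ≡ V (mod 10)] column 4 reads E+I+carry(1)=V with I=4, V=0; with digits 0,1,2,3,4,6,8 already taken and all letters distinct, the only value for E is 5 ⇒ E=5.
Step 9. [col 5: V + A ≡ J (mod 10)] column 5: given V=0, A=6, carry-in 1, and digits 0,1,2,3,4,5,6,8 already taken and all letters distinct, V+A≡J (mod 10) forces J=7, so J=7.

Answer: A=6, E=5, G=2, I=4, J=7, S=3, V=0, W=8, Z=1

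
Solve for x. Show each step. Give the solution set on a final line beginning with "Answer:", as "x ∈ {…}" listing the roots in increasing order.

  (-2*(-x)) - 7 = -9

Step 1. [(-2*(-x)) - 7 = -9] peel the -7: add 7 from each side. So sub: -2*(-x) = -2.
Step 2. [-2*(-x) = -2] leading coefficient -2: divide by -2. So div: -x = 1.
Step 3. [-x = 1] flip signs both sides, so neg: x = -1.

Answer: x ∈ {-1}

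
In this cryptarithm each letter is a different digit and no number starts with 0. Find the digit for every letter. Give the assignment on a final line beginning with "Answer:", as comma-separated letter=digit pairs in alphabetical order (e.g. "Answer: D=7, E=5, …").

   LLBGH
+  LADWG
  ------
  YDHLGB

Step 1. [col 1: H + G ≡ B (mod 10)] column 1 (H + G ≡ B (mod 10), carry-in 0) doesn't pin B yet; pick B=4 and continue. So B=4.
Step 2. [col 1: H + G ≡ B (mod 10)] H=8 is one option consistent with column 1 (H + G ≡ B (mod 10), carry-in 0) — take it. So H=8.
Step 3. [col 1: H + G ≡ B (mod 10)] column 1 reads H+G+carry(0)=B with H=8, B=4; with digits 4,8 already taken and all letters distinct, the only value for G is 6, so G=6.
Step 4. [col 2: G + W ≡ G (mod 10)] in column 2 we have G+W≡G with carry-in 1; given G=6 and digits 4,6,8 already taken and all letters distinct, that pins W to 9, so W=9.
Step 5. [col 3: B + D ≡ L (mod 10)] column 3 (B + D ≡ L (mod 10), carry-in 1) doesn't pin L yet; pick L=5 and continue, so L=5.
Step 6. [Y] the sum has 6 digits but both addends have 5; that extra leading digit Y is the final carry, namely 1. So Y=1.
Step 7. [col 3: B + D ≡ L (mod 10)] column 3: given B=4, L=5, carry-in 1, and digits 1,4,5,6,8,9 already taken and all letters distinct, B+D≡L (mod 10) forces D=0. So D=0.
Step 8. [col 4: L + A ≡ H (mod 10)] column 4 reads L+A+carry(0)=H with L=5, H=8; with digits 0,1,4,5,6,8,9 already taken and all letters distinct, the only value for A is 3 ⇒ A=3.

Answer: A=3, B=4, D=0, G=6, H=8, L=5, W=9, Y=1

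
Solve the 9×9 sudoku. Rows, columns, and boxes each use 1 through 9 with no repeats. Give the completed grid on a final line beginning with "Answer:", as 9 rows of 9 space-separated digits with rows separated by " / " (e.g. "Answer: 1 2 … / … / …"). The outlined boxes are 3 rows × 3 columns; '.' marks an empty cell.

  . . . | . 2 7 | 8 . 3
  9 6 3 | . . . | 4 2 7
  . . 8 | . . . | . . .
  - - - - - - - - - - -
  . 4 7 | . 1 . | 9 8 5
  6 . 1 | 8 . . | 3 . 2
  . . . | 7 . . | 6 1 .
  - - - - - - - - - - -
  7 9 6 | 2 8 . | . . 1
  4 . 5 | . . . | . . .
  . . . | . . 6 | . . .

Step 1. [r2c5∈{5}] r2c5 is down to just 5 ⇒ r2c5=5.
Step 2. [r3c5∈{3,4,6,9}] in col 5, 6 fits only at r3c5 ⇒ r3c5=6.
Step 3. [r9c4∈{1,3,4,5,9}] 5 has one home in col 4: r9c4 ⇒ r9c4=5.
Step 4. [r3c9∈{9}] r3c9 has the single candidate 9 ⇒ r3c9=9.
Step 5. [r3c8∈{5}] r3c8's peers cover all but 5 ⇒ r3c8=5.
Step 6. [r2c4∈{1}] r2c4's peers cover all but 1 ⇒ r2c4=1.
Step 7. [r9c3∈{2}] nothing but 2 survives at r9c3. So r9c3=2.
Step 8. [r9c7∈{7}] nothing but 7 survives at r9c7, so r9c7=7.
Step 9. [r5c2∈{5}] r5c2 has the single candidate 5. So r5c2=5.
Step 10. [r1c2∈{1}] only 1 remains possible at r1c2. So r1c2=1.
Step 11. [r6c6∈{2,3,4,5,9}] across row 6, 5 lands solely at r6c6, so r6c6=5.
Step 12. [r6c9∈{4}] nothing but 4 survives at r6c9, so r6c9=4.
Step 13. [r9c9∈{8}] nothing but 8 survives at r9c9. So r9c9=8.
Step 14. [r9c2∈{3}] r9c2's peers cover all but 3, so r9c2=3.
Step 15. [r6c1∈{2,3,8}] across col 1, 8 lands solely at r6c1, so r6c1=8.
Step 16. [r6c5∈{3,9}] 3 has one home in row 6: r6c5. So r6c5=3.
Step 17. [r6c2∈{2}] r6c2 is down to just 2, so r6c2=2.
Step 18. [r1c4∈{4,9}] across row 1, 9 lands solely at r1c4, so r1c4=9.
Step 19. [r8c4∈{3}] only 3 remains possible at r8c4, so r8c4=3.
Step 20. [r7c6∈{4}] only 4 remains possible at r7c6 ⇒ r7c6=4.
Step 21. [r9c5∈{9}] r9c5 has the single candidate 9, so r9c5=9.
Step 22. [r8c8∈{6,9}] across row 8, 9 lands solely at r8c8. So r8c8=9.
Step 23. [r3c7∈{1}] only 1 remains possible at r3c7, so r3c7=1.
Step 24. [r1c8∈{6}] r1c8 has the single candidate 6, so r1c8=6.
Step 25. [r3c1∈{2}] r3c1 has the single candidate 2. So r3c1=2.
Step 26. [r4c6∈{2}] r4c6 has the single candidate 2 ⇒ r4c6=2.
Step 27. [r2c6∈{8}] r2c6's peers cover all but 8 ⇒ r2c6=8.
Step 28. [r5c6∈{9}] nothing but 9 survives at r5c6. So r5c6=9.
Step 29. [r3c6∈{3}] r3c6's peers cover all but 3. So r3c6=3.
Step 30. [r3c2∈{7}] only 7 remains possible at r3c2 ⇒ r3c2=7.
Step 31. [r8c2∈{8}] nothing but 8 survives at r8c2, so r8c2=8.
Step 32. [r5c8∈{7}] r5c8's peers cover all but 7, so r5c8=7.
Step 33. [r8c5∈{7}] only 7 remains possible at r8c5. So r8c5=7.
Step 34. [r1c1∈{5}] only 5 remains possible at r1c1, so r1c1=5.
Step 35. [r8c6∈{1}] only 1 remains possible at r8c6 ⇒ r8c6=1.
Step 36. [r1c3∈{4}] r1c3 has the single candidate 4 ⇒ r1c3=4.
Step 37. [r6c3∈{9}] r6c3's peers cover all but 9, so r6c3=9.
Step 38. [r7c7∈{5}] r7c7 is down to just 5 ⇒ r7c7=5.
Step 39. [r8c9∈{6}] r8c9 is down to just 6 ⇒ r8c9=6.
Step 40. [r8c7∈{2}] nothing but 2 survives at r8c7, so r8c7=2.
Step 41. [r4c1∈{3}] r4c1 is down to just 3, so r4c1=3.
Step 42. [r5c5∈{4}] nothing but 4 survives at r5c5, so r5c5=4.
Step 43. [r7c8∈{3}] r7c8 has the single candidate 3 ⇒ r7c8=3.
Step 44. [r9c1∈{1}] r9c1 is down to just 1, so r9c1=1.
Step 45. [r9c8∈{4}] r9c8 is down to just 4. So r9c8=4.
Step 46. [r3c4∈{4}] r3c4 has the single candidate 4, so r3c4=4.
Step 47. [r4c4∈{6}] r4c4 has the single candidate 6. So r4c4=6.

Answer: 5 1 4 9 2 7 8 6 3 / 9 6 3 1 5 8 4 2 7 / 2 7 8 4 6 3 1 5 9 / 3 4 7 6 1 2 9 8 5 / 6 5 1 8 4 9 3 7 2 / 8 2 9 7 3 5 6 1 4 / 7 9 6 2 8 4 5 3 1 / 4 8 5 3 7 1 2 9 6 / 1 3 2 5 9 6 7 4 8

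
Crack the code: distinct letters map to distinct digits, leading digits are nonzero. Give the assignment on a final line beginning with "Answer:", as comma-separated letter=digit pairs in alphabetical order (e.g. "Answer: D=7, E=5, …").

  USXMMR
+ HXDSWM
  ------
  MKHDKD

Step 1. [col 1: R + M ≡ D (mod 10)] column 1 (R + M ≡ D (mod 10), carry-in 0) doesn't pin M yet; pick M=7 and continue ⇒ M=7.
Step 2. [col 1: R + M ≡ D (mod 10)] R=1 is one option consistent with column 1 (R + M ≡ D (mod 10), carry-in 0) — take it ⇒ R=1.
Step 3. [col 1: R + M ≡ D (mod 10)] from column 1 (R=1, M=7, carry-in 0, digits 1,7 already taken and all letters distinct): D must equal 8. So D=8.
Step 4. [col 2: M + W ≡ K (mod 10)] no forcing yet in column 2 (carry-in 0); K=6 is free and consistent — try it. So K=6.
Step 5. [col 2: M + W ≡ K (mod 10)] from column 2 (M=7, K=6, carry-in 0, digits 1,6,7,8 already taken and all letters distinct): W must equal 9. So W=9.
Step 6. [col 3: M + S ≡ D (mod 10)] column 3 reads M+S+carry(1)=D with M=7, D=8; with digits 1,6,7,8,9 already taken and all letters distinct, the only value for S is 0, so S=0.
Step 7. [col 4: X + D ≡ H (mod 10)] X=5 is one option consistent with column 4 (X + D ≡ H (mod 10), carry-in 0) — take it, so X=5.
Step 8. [col 4: X + D ≡ H (mod 10)] in column 4 we have X+D≡H with carry-in 0; given X=5, D=8 and digits 0,1,5,6,7,8,9 already taken and all letters distinct, that pins H to 3 ⇒ H=3.
Step 9. [col 6: U + H ≡ M (mod 10)] from column 6 (H=3, M=7, carry-in 0, digits 0,1,3,5,6,7,8,9 already taken and all letters distinct): U must equal 4, so U=4.

Answer: D=8, H=3, K=6, M=7, R=1, S=0, U=4, W=9, X=5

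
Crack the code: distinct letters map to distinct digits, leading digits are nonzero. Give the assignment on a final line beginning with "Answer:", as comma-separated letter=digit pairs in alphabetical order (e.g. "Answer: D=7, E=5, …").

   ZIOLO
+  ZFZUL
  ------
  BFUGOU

Step 1. [col 1: O + L ≡ U (mod 10)] column 1 (O + L ≡ U (mod 10), carry-in 0) doesn't pin O yet; pick O=4 and continue. So O=4.
Step 2. [col 1: O + L ≡ U (mod 10)] column 1 (O + L ≡ U (mod 10), carry-in 0) doesn't pin L yet; pick L=5 and continue. So L=5.
Step 3. [B] adding two 5-digit numbers gives at most 5+1 digits, and here it does — B is that final carry and must be 1, so B=1.
Step 4. [col 1: O + L ≡ U (mod 10)] column 1 reads O+L+carry(0)=U with O=4, L=5; with digits 1,4,5 already taken and all letters distinct, the only value for U is 9. So U=9.
Step 5. [col 3: O + Z ≡ G (mod 10)] column 3 (O + Z ≡ G (mod 10), carry-in 1) doesn't pin G yet; pick G=3 and continue, so G=3.
Step 6. [col 3: O + Z ≡ G (mod 10)] in column 3 we have O+Z≡G with carry-in 1; given O=4, G=3 and digits 1,3,4,5,9 already taken and all letters distinct, that pins Z to 8, so Z=8.
Step 7. [col 4: I + F ≡ U (mod 10)] no forcing yet in column 4 (carry-in 1); F=6 is free and consistent — try it, so F=6.
Step 8. [col 4: I + F ≡ U (mod 10)] in column 4 we have I+F≡U with carry-in 1; given F=6, U=9 and digits 1,3,4,5,6,8,9 already taken and all letters distinct, that pins I to 2 ⇒ I=2.

Answer: B=1, F=6, G=3, I=2, L=5, O=4, U=9, Z=8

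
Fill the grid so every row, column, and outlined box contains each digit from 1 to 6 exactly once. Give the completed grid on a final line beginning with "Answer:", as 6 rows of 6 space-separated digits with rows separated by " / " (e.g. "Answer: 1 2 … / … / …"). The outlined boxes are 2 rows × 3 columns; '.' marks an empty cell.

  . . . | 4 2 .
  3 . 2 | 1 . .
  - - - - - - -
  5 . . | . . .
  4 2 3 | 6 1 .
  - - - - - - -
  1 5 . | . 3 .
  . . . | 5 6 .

Step 1. [r1c1∈{6}] r1c1's peers cover all but 6 ⇒ r1c1=6.
Step 2. [r5c4∈{2}] r5c4's peers cover all but 2, so r5c4=2.
Step 3. [r6c3∈{4}] nothing but 4 survives at r6c3 ⇒ r6c3=4.
Step 4. [r3c6∈{2,3,4}] 2 has one home in row 3: r3c6. So r3c6=2.
Step 5. [r2c5∈{5}] nothing but 5 survives at r2c5. So r2c5=5.
Step 6. [r3c2∈{1,6}] across col 2, 6 lands solely at r3c2, so r3c2=6.
Step 7. [r3c3∈{1}] r3c3 has the single candidate 1. So r3c3=1.
Step 8. [r5c6∈{4}] r5c6 has the single candidate 4, so r5c6=4.
Step 9. [r6c2∈{3}] r6c2 has the single candidate 3. So r6c2=3.
Step 10. [r3c5∈{4}] r3c5 has the single candidate 4. So r3c5=4.
Step 11. [r1c3∈{5}] r1c3 is down to just 5, so r1c3=5.
Step 12. [r1c6∈{3}] r1c6 has the single candidate 3. So r1c6=3.
Step 13. [r1c2∈{1}] r1c2 is down to just 1 ⇒ r1c2=1.
Step 14. [r2c6∈{6}] r2c6 has the single candidate 6 ⇒ r2c6=6.
Step 15. [r5c3∈{6}] r5c3 is down to just 6. So r5c3=6.
Step 16. [r6c6∈{1}] r6c6's peers cover all but 1, so r6c6=1.
Step 17. [r3c4∈{3}] r3c4's peers cover all but 3. So r3c4=3.
Step 18. [r6c1∈{2}] r6c1's peers cover all but 2 ⇒ r6c1=2.
Step 19. [r2c2∈{4}] r2c2's peers cover all but 4, so r2c2=4.
Step 20. [r4c6∈{5}] nothing but 5 survives at r4c6, so r4c6=5.

Answer: 6 1 5 4 2 3 / 3 4 2 1 5 6 / 5 6 1 3 4 2 / 4 2 3 6 1 5 / 1 5 6 2 3 4 / 2 3 4 5 6 1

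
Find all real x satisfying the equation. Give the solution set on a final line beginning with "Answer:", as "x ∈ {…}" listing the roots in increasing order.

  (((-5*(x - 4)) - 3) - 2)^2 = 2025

Step 1. [(((-5*(x - 4)) - 3) - 2)^2 = 2025] LHS squared, RHS 2025 ≥ 0: apply √ (±), so sqrt: ((-5*(x - 4)) - 3) - 2 = 45 or -45.
Step 2. [((-5*(x - 4)) - 3) - 2 = 45 or -45] the outer -2 inverts by adding 2. So sub: (-5*(x - 4)) - 3 = 47 or -43.
Step 3. [(-5*(x - 4)) - 3 = 47 or -43] 3 comes off first (add 3). So sub: -5*(x - 4) = 50 or -40.
Step 4. [-5*(x - 4) = 50 or -40] -5 out front; divide by -5. So div: x - 4 = -10 or 8.
Step 5. [x - 4 = -10 or 8] peel the -4: add 4 from each side, so sub: x = -6 or 12.

Answer: x ∈ {-6, 12}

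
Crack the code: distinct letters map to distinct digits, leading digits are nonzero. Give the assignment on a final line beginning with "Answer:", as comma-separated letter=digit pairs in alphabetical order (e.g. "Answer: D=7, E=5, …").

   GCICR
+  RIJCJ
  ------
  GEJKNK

Step 1. [G] the sum has 6 digits but both addends have 5; that extra leading digit G is the final carry, namely 1, so G=1.
Step 2. [col 1: R + J ≡ K (mod 10)] J=4 is one option consistent with column 1 (R + J ≡ K (mod 10), carry-in 0) — take it ⇒ J=4.
Step 3. [col 1: R + J ≡ K (mod 10)] no forcing yet in column 1 (carry-in 0); K=2 is free and consistent — try it ⇒ K=2.
Step 4. [col 1: R + J ≡ K (mod 10)] in column 1 we have R+J≡K with carry-in 0; given J=4, K=2 and digits 1,2,4 already taken and all letters distinct, that pins R to 8, so R=8.
Step 5. [col 2: C + C ≡ N (mod 10)] no forcing yet in column 2 (carry-in 1); N=3 is free and consistent — try it ⇒ N=3.
Step 6. [col 2: C + C ≡ N (mod 10)] in column 2 we have C+C≡N with carry-in 1; given N=3 and digits 1,2,3,4,8 already taken and all letters distinct, that pins C to 6, so C=6.
Step 7. [col 3: I + J ≡ K (mod 10)] in column 3 we have I+J≡K with carry-in 1; given J=4, K=2 and digits 1,2,3,4,6,8 already taken and all letters distinct, that pins I to 7 ⇒ I=7.
Step 8. [col 5: G + R ≡ E (mod 10)] column 5 reads G+R+carry(1)=E with G=1, R=8; with digits 1,2,3,4,6,7,8 already taken and all letters distinct, the only value for E is 0 ⇒ E=0.

Answer: C=6, E=0, G=1, I=7, J=4, K=2, N=3, R=8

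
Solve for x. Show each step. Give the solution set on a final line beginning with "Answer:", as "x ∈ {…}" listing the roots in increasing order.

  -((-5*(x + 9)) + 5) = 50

Step 1. [-((-5*(x + 9)) + 5) = 50] flip signs both sides. So neg: (-5*(x + 9)) + 5 = -50.
Step 2. [(-5*(x + 9)) + 5 = -50] common factor -5 (LHS and -50) — divide through ⇒ factor: (x + 9) - 1 = 10.
Step 3. [(x + 9) - 1 = 10] 1 comes off first (add 1), so sub: x + 9 = 11.
Step 4. [x + 9 = 11] peel the +9: subtract 9 from each side. So sub: x = 2.

Answer: x ∈ {2}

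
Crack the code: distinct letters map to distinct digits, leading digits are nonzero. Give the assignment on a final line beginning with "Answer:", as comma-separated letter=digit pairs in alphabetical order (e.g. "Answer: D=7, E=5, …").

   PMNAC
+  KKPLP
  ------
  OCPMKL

Step 1. [col 1: C + P ≡ L (mod 10)] several values work for C in column 1 (C + P ≡ L (mod 10), carry-in 0); try C=6, so C=6.
Step 2. [col 1: C + P ≡ L (mod 10)] column 1 (C + P ≡ L (mod 10), carry-in 0) doesn't pin L yet; pick L=3 and continue ⇒ L=3.
Step 3. [O] O is the leading digit of a 6-digit sum of two 5-digit numbers; the final carry is exactly 1, so O=1.
Step 4. [col 1: C + P ≡ L (mod 10)] column 1 reads C+P+carry(0)=L with C=6, L=3; with digits 1,3,6 already taken and all letters distinct, the only value for P is 7, so P=7.
Step 5. [col 2: A + L ≡ K (mod 10)] column 2 (A + L ≡ K (mod 10), carry-in 1) doesn't pin K yet; pick K=8 and continue, so K=8.
Step 6. [col 2: A + L ≡ K (mod 10)] in column 2 we have A+L≡K with carry-in 1; given L=3, K=8 and digits 1,3,6,7,8 already taken and all letters distinct, that pins A to 4. So A=4.
Step 7. [col 3: N + P ≡ M (mod 10)] several values work for N in column 3 (N + P ≡ M (mod 10), carry-in 0); try N=2, so N=2.
Step 8. [col 3: N + P ≡ M (mod 10)] column 3 reads N+P+carry(0)=M with N=2, P=7; with digits 1,2,3,4,6,7,8 already taken and all letters distinct, the only value for M is 9, so M=9.

Answer: A=4, C=6, K=8, L=3, M=9, N=2, O=1, P=7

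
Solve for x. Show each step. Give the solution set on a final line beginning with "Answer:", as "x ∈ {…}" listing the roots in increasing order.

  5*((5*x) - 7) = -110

Step 1. [5*((5*x) - 7) = -110] LHS = 5·(…); ÷5 both sides ⇒ div: (5*x) - 7 = -22.
Step 2. [(5*x) - 7 = -22] the outer -7 inverts by adding 7 ⇒ sub: 5*x = -15.
Step 3. [5*x = -15] 5·(inner) — divide through by 5 ⇒ div: x = -3.

Answer: x ∈ {-3}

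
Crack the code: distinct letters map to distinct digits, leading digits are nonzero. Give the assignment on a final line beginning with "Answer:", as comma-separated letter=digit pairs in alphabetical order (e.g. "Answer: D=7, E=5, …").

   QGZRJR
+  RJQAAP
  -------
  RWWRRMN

Step 1. [col 1: R + P ≡ N (mod 10)] no forcing yet in column 1 (carry-in 0); P=6 is free and consistent — try it, so P=6.
Step 2. [col 1: R + P ≡ N (mod 10)] several values work for N in column 1 (R + P ≡ N (mod 10), carry-in 0); try N=7 ⇒ N=7.
Step 3. [col 1: R + P ≡ N (mod 10)] column 1 reads R+P+carry(0)=N with P=6, N=7; with digits 6,7 already taken and all letters distinct, the only value for R is 1 ⇒ R=1.
Step 4. [col 2: J + A ≡ M (mod 10)] column 2 (J + A ≡ M (mod 10), carry-in 0) doesn't pin A yet; pick A=9 and continue. So A=9.
Step 5. [col 2: J + A ≡ M (mod 10)] J=4 is one option consistent with column 2 (J + A ≡ M (mod 10), carry-in 0) — take it. So J=4.
Step 6. [col 2: J + A ≡ M (mod 10)] in column 2 we have J+A≡M with carry-in 0; given J=4, A=9 and digits 1,4,6,7,9 already taken and all letters distinct, that pins M to 3. So M=3.
Step 7. [col 4: Z + Q ≡ R (mod 10)] column 4 (Z + Q ≡ R (mod 10), carry-in 1) doesn't pin Z yet; pick Z=2 and continue ⇒ Z=2.
Step 8. [col 4: Z + Q ≡ R (mod 10)] column 4 reads Z+Q+carry(1)=R with Z=2, R=1; with digits 1,2,3,4,6,7,9 already taken and all letters distinct, the only value for Q is 8, so Q=8.
Step 9. [col 5: G + J ≡ W (mod 10)] several values work for W in column 5 (G + J ≡ W (mod 10), carry-in 1); try W=0. So W=0.
Step 10. [col 5: G + J ≡ W (mod 10)] column 5: given J=4, W=0, carry-in 1, and digits 0,1,2,3,4,6,7,8,9 already taken and all letters distinct, G+J≡W (mod 10) forces G=5 ⇒ G=5.

Answer: A=9, G=5, J=4, M=3, N=7, P=6, Q=8, R=1, W=0, Z=2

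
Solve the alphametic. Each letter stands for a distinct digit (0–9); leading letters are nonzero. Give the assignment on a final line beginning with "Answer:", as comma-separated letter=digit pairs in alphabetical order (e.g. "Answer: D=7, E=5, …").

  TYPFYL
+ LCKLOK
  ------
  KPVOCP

Step 1. [col 1: L + K ≡ P (mod 10)] several values work for L in column 1 (L + K ≡ P (mod 10), carry-in 0); try L=5, so L=5.
Step 2. [col 1: L + K ≡ P (mod 10)] no forcing yet in column 1 (carry-in 0); K=7 is free and consistent — try it ⇒ K=7.
Step 3. [col 1: L + K ≡ P (mod 10)] column 1 reads L+K+carry(0)=P with L=5, K=7; with digits 5,7 already taken and all letters distinct, the only value for P is 2 ⇒ P=2.
Step 4. [col 2: Y + O ≡ C (mod 10)] several values work for Y in column 2 (Y + O ≡ C (mod 10), carry-in 1); try Y=3, so Y=3.
Step 5. [col 2: Y + O ≡ C (mod 10)] no forcing yet in column 2 (carry-in 1); C=8 is free and consistent — try it ⇒ C=8.
Step 6. [col 2: Y + O ≡ C (mod 10)] column 2: given Y=3, C=8, carry-in 1, and digits 2,3,5,7,8 already taken and all letters distinct, Y+O≡C (mod 10) forces O=4, so O=4.
Step 7. [col 3: F + L ≡ O (mod 10)] in column 3 we have F+L≡O with carry-in 0; given L=5, O=4 and digits 2,3,4,5,7,8 already taken and all letters distinct, that pins F to 9 ⇒ F=9.
Step 8. [col 4: P + K ≡ V (mod 10)] from column 4 (P=2, K=7, carry-in 1, digits 2,3,4,5,7,8,9 already taken and all letters distinct): V must equal 0. So V=0.
Step 9. [col 6: T + L ≡ K (mod 10)] from column 6 (L=5, K=7, carry-in 1, digits 0,2,3,4,5,7,8,9 already taken and all letters distinct): T must equal 1 ⇒ T=1.

Answer: C=8, F=9, K=7, L=5, O=4, P=2, T=1, V=0, Y=3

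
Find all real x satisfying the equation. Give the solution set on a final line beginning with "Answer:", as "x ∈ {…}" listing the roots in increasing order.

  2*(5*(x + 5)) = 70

Step 1. [2*(5*(x + 5)) = 70] divide by the outer 2, so div: 5*(x + 5) = 35.
Step 2. [5*(x + 5) = 35] 5·(inner) — divide through by 5, so div: x + 5 = 7.
Step 3. [x + 5 = 7] subtract 5: x sits inside (… + 5). So sub: x = 2.

Answer: x ∈ {2}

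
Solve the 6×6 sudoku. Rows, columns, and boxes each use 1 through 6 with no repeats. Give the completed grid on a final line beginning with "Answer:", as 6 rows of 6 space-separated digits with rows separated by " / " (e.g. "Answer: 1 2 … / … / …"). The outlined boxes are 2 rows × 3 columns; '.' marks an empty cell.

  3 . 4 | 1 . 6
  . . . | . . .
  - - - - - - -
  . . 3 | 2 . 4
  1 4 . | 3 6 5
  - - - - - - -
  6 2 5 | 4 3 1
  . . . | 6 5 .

Step 1. [r2c1∈{2,5}] in col 1, 2 fits only at r2c1. So r2c1=2.
Step 2. [r2c3∈{1,6}] 6 has one home in col 3: r2c3 ⇒ r2c3=6.
Step 3. [r1c2∈{5}] r1c2 has the single candidate 5 ⇒ r1c2=5.
Step 4. [r6c2∈{1,3}] row 6 places 3 nowhere but r6c2 ⇒ r6c2=3.
Step 5. [r3c1∈{5}] only 5 remains possible at r3c1. So r3c1=5.
Step 6. [r2c4∈{5}] only 5 remains possible at r2c4. So r2c4=5.
Step 7. [r3c5∈{1}] r3c5 has the single candidate 1. So r3c5=1.
Step 8. [r2c5∈{4}] r2c5 is down to just 4, so r2c5=4.
Step 9. [r6c1∈{4}] only 4 remains possible at r6c1 ⇒ r6c1=4.
Step 10. [r6c6∈{2}] r6c6 has the single candidate 2 ⇒ r6c6=2.
Step 11. [r6c3∈{1}] r6c3 is down to just 1. So r6c3=1.
Step 12. [r2c2∈{1}] only 1 remains possible at r2c2. So r2c2=1.
Step 13. [r1c5∈{2}] nothing but 2 survives at r1c5. So r1c5=2.
Step 14. [r4c3∈{2}] r4c3 is down to just 2, so r4c3=2.
Step 15. [r2c6∈{3}] r2c6's peers cover all but 3 ⇒ r2c6=3.
Step 16. [r3c2∈{6}] r3c2 is down to just 6, so r3c2=6.

Answer: 3 5 4 1 2 6 / 2 1 6 5 4 3 / 5 6 3 2 1 4 / 1 4 2 3 6 5 / 6 2 5 4 3 1 / 4 3 1 6 5 2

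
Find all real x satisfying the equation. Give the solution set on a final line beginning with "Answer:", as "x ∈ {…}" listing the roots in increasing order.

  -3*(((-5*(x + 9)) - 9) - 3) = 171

Step 1. [-3*(((-5*(x + 9)) - 9) - 3) = 171] -3·(inner) — divide through by -3, so div: ((-5*(x + 9)) - 9) - 3 = -57.
Step 2. [((-5*(x + 9)) - 9) - 3 = -57] add 3: x sits inside (… - 3) ⇒ sub: (-5*(x + 9)) - 9 = -54.
Step 3. [(-5*(x + 9)) - 9 = -54] -9 is outermost — add 9 both sides. So sub: -5*(x + 9) = -45.
Step 4. [-5*(x + 9) = -45] -5·(inner) — divide through by -5, so div: x + 9 = 9.
Step 5. [x + 9 = 9] 9 comes off first (subtract 9). So sub: x = 0.

Answer: x ∈ {0}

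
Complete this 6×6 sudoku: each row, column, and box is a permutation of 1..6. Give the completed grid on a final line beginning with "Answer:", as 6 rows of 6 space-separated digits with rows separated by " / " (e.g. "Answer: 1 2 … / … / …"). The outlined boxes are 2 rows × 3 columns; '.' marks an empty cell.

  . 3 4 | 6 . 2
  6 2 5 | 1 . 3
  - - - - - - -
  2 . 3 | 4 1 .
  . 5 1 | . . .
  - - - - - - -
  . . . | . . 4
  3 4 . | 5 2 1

Step 1. [r5c5∈{3,6}] box 6 places 6 nowhere but r5c5 ⇒ r5c5=6.
Step 2. [r5c2∈{1}] nothing but 1 survives at r5c2 ⇒ r5c2=1.
Step 3. [r5c4∈{3}] r5c4's peers cover all but 3, so r5c4=3.
Step 4. [r3c2∈{6}] r3c2 is down to just 6 ⇒ r3c2=6.
Step 5. [r1c5∈{5}] r1c5 has the single candidate 5 ⇒ r1c5=5.
Step 6. [r4c4∈{2}] only 2 remains possible at r4c4, so r4c4=2.
Step 7. [r1c1∈{1}] only 1 remains possible at r1c1, so r1c1=1.
Step 8. [r5c3∈{2}] nothing but 2 survives at r5c3 ⇒ r5c3=2.
Step 9. [r3c6∈{5}] r3c6 is down to just 5, so r3c6=5.
Step 10. [r4c6∈{6}] nothing but 6 survives at r4c6 ⇒ r4c6=6.
Step 11. [r4c5∈{3}] nothing but 3 survives at r4c5 ⇒ r4c5=3.
Step 12. [r2c5∈{4}] r2c5 is down to just 4, so r2c5=4.
Step 13. [r5c1∈{5}] r5c1's peers cover all but 5 ⇒ r5c1=5.
Step 14. [r6c3∈{6}] r6c3 has the single candidate 6 ⇒ r6c3=6.
Step 15. [r4c1∈{4}] nothing but 4 survives at r4c1. So r4c1=4.

Answer: 1 3 4 6 5 2 / 6 2 5 1 4 3 / 2 6 3 4 1 5 / 4 5 1 2 3 6 / 5 1 2 3 6 4 / 3 4 6 5 2 1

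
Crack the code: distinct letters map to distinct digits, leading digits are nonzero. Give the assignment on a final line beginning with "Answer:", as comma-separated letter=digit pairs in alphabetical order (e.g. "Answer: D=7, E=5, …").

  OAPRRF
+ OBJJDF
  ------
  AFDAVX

Step 1. [col 1: F + F ≡ X (mod 10)] F=4 is one option consistent with column 1 (F + F ≡ X (mod 10), carry-in 0) — take it ⇒ F=4.
Step 2. [col 1: F + F ≡ X (mod 10)] in column 1 we have F+F≡X with carry-in 0; given F=4 and digits 4 already taken and all letters distinct, that pins X to 8, so X=8.
Step 3. [col 2: R + D ≡ V (mod 10)] column 2 (R + D ≡ V (mod 10), carry-in 0) doesn't pin R yet; pick R=3 and continue, so R=3.
Step 4. [col 2: R + D ≡ V (mod 10)] several values work for V in column 2 (R + D ≡ V (mod 10), carry-in 0); try V=0. So V=0.
Step 5. [col 2: R + D ≡ V (mod 10)] from column 2 (R=3, V=0, carry-in 0, digits 0,3,4,8 already taken and all letters distinct): D must equal 7, so D=7.
Step 6. [col 3: R + J ≡ A (mod 10)] A=5 is one option consistent with column 3 (R + J ≡ A (mod 10), carry-in 1) — take it. So A=5.
Step 7. [col 3: R + J ≡ A (mod 10)] column 3 reads R+J+carry(1)=A with R=3, A=5; with digits 0,3,4,5,7,8 already taken and all letters distinct, the only value for J is 1, so J=1.
Step 8. [col 4: P + J ≡ D (mod 10)] in column 4 we have P+J≡D with carry-in 0; given J=1, D=7 and digits 0,1,3,4,5,7,8 already taken and all letters distinct, that pins P to 6, so P=6.
Step 9. [col 5: A + B ≡ F (mod 10)] column 5: given A=5, F=4, carry-in 0, and digits 0,1,3,4,5,6,7,8 already taken and all letters distinct, A+B≡F (mod 10) forces B=9. So B=9.
Step 10. [col 6: O + O ≡ A (mod 10)] from column 6 (A=5, carry-in 1, digits 0,1,3,4,5,6,7,8,9 already taken and all letters distinct): O must equal 2 ⇒ O=2.

Answer: A=5, B=9, D=7, F=4, J=1, O=2, P=6, R=3, V=0, X=8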